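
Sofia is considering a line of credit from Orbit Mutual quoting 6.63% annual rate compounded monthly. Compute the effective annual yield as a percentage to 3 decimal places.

EAR = (1 + 0.0663/12)^12 − 1.
= 1.068352 − 1 = 6.835%.

6.835%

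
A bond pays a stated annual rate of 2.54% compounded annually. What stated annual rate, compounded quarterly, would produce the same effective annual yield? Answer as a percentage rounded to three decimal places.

2.516%

Compounded annually, EAR = nominal = 0.025400.
Solve (1 + r/4)^4 = 1.025400: r/4 = 1.025400^(1/4) − 1 = 0.006290, so r = 0.025162 = 2.516%.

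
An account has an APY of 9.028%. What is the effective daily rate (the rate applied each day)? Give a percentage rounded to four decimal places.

The per-day rate i satisfies (1 + i)^365 = 1 + 0.09028.
i = 1.09028^(1/365) − 1 = 0.0002368 = 0.0237%.

0.0237%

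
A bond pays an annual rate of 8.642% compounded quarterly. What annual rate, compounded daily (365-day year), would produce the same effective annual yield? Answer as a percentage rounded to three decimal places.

8.551%

EAR = (1 + 0.08642/4)^4 − 1 = 0.089261.
Solve (1 + r/365)^365 = 1.089261: r/365 = 1.089261^(1/365) − 1 = 0.000234, so r = 0.085510 = 8.551%.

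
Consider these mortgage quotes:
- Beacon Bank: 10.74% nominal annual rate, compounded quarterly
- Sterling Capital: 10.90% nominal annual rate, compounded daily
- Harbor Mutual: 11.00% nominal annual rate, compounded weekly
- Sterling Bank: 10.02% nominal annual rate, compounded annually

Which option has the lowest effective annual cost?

Sterling Bank

Beacon Bank: (1 + 0.1074/4)^4 − 1 = 11.180%
Sterling Capital: (1 + 0.1090/365)^365 − 1 = 11.514%
Harbor Mutual: (1 + 0.1100/52)^52 − 1 = 11.615%
Sterling Bank: compounded annually, EAR = 10.020%
The lowest effective annual rate is Sterling Bank at 10.020%.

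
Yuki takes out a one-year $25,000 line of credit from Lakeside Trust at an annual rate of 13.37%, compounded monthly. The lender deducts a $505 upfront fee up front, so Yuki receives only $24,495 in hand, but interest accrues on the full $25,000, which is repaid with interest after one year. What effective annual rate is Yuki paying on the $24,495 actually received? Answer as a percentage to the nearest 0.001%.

16.575%

Amount owed after one year: 25,000 × (1 + 0.1337/12)^12 = 25,000 × 1.142205 = $28,555.13.
Effective rate on net proceeds: 28,555.13 / 24,495 − 1 = 0.165753 = 16.575%.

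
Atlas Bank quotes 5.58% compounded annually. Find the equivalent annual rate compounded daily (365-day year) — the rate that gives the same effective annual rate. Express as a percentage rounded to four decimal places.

5.4303%

Compounded annually, EAR = nominal = 0.055800.
Solve (1 + r/365)^365 = 1.055800: r/365 = 1.055800^(1/365) − 1 = 0.000149, so r = 0.054303 = 5.4303%.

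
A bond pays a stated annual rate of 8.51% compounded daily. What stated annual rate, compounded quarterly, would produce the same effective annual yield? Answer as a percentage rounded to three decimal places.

EAR = (1 + 0.0851/365)^365 − 1 = 0.088815.
Solve (1 + r/4)^4 = 1.088815: r/4 = 1.088815^(1/4) − 1 = 0.021500, so r = 0.086002 = 8.600%.

8.600%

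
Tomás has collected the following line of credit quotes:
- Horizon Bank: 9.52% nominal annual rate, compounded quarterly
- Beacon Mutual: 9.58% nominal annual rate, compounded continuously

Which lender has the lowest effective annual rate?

Horizon Bank

Horizon Bank: (1 + 0.0952/4)^4 − 1 = 9.865%
Beacon Mutual: e^0.0958 − 1 = 10.054%
The lowest effective annual rate is Horizon Bank at 9.865%.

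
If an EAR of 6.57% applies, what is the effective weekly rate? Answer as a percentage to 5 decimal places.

0.12244%

The per-week rate i satisfies (1 + i)^52 = 1 + 0.0657.
i = 1.0657^(1/52) − 1 = 0.0012244 = 0.12244%.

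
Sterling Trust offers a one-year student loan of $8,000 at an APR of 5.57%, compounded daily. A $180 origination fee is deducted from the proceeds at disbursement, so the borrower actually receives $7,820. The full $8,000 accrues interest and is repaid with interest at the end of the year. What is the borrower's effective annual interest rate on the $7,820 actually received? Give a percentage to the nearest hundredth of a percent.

Amount owed after one year: 8,000 × (1 + 0.0557/365)^365 = 8,000 × 1.057276 = $8,458.21.
Effective rate on net proceeds: 8,458.21 / 7,820 − 1 = 0.081612 = 8.16%.

8.16%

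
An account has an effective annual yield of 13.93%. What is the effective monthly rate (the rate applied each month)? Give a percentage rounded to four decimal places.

The per-month rate i satisfies (1 + i)^12 = 1 + 0.1393.
i = 1.1393^(1/12) − 1 = 0.0109271 = 1.0927%.

1.0927%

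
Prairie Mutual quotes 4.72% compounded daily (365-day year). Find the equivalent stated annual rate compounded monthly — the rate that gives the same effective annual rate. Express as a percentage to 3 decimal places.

EAR = (1 + 0.0472/365)^365 − 1 = 0.048328.
Solve (1 + r/12)^12 = 1.048328: r/12 = 1.048328^(1/12) − 1 = 0.003941, so r = 0.047290 = 4.729%.

4.729%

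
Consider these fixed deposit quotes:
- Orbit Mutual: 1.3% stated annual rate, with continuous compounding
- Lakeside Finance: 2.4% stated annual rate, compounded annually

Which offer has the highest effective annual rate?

Lakeside Finance

Orbit Mutual: e^0.013 − 1 = 1.308%
Lakeside Finance: compounded annually, EAR = 2.400%
The highest effective annual rate is Lakeside Finance at 2.400%.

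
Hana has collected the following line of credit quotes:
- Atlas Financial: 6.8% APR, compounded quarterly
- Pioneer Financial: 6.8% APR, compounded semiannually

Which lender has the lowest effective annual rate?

Pioneer Financial

Atlas Financial: (1 + 0.068/4)^4 − 1 = 6.975%
Pioneer Financial: (1 + 0.068/2)^2 − 1 = 6.916%
The lowest effective annual rate is Pioneer Financial at 6.916%.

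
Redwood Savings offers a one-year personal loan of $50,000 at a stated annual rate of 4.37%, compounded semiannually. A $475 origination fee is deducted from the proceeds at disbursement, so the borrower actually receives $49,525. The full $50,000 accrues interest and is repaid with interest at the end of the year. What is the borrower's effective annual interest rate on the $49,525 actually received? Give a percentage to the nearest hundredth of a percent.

Amount owed after one year: 50,000 × (1 + 0.0437/2)^2 = 50,000 × 1.044177 = $52,208.87.
Effective rate on net proceeds: 52,208.87 / 49,525 − 1 = 0.054192 = 5.42%.

5.42%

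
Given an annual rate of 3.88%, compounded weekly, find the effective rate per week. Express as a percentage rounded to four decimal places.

0.0746%

With a nominal annual rate compounded weekly, the periodic rate is the nominal rate divided by 52.
i = 0.0388 / 52 = 0.0007462 = 0.0746%.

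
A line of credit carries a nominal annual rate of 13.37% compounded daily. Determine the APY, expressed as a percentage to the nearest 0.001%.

14.302%

EAR = (1 + 0.1337/365)^365 − 1.
= (1 + 0.000366)^365 − 1 = 1.143022 − 1 = 14.302%.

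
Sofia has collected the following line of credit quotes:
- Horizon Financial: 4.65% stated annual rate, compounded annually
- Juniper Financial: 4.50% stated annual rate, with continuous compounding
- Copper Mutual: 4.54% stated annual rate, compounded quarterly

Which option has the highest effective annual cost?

Horizon Financial: compounded annually, EAR = 4.650%
Juniper Financial: e^0.0450 − 1 = 4.603%
Copper Mutual: (1 + 0.0454/4)^4 − 1 = 4.618%
The highest effective annual rate is Horizon Financial at 4.650%.

Horizon Financial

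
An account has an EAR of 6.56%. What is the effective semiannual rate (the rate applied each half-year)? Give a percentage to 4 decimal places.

3.2279%

The per-half-year rate i satisfies (1 + i)^2 = 1 + 0.0656.
i = 1.0656^(1/2) − 1 = 0.0322790 = 3.2279%.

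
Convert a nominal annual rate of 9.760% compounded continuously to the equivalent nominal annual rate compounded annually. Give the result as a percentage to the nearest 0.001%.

10.252%

EAR under continuous compounding: e^0.09760 − 1 = 0.102522.
Compounded annually, the equivalent nominal rate is the EAR itself: 10.252%.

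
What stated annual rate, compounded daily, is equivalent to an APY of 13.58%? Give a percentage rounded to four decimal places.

(1 + r/365)^365 − 1 = 0.1358, so 1 + r/365 = 1.1358^(1/365).
r/365 = 0.000349, so r = 0.127359 = 12.7359%.

12.7359%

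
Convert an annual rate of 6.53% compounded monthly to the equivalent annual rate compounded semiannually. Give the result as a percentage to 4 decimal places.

6.6195%

EAR = (1 + 0.0653/12)^12 − 1 = 0.067290.
Solve (1 + r/2)^2 = 1.067290: r/2 = 1.067290^(1/2) − 1 = 0.033097, so r = 0.066195 = 6.6195%.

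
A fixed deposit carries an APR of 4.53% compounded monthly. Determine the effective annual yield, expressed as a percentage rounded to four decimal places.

4.6252%

EAR = (1 + 0.0453/12)^12 − 1.
= 1.046252 − 1 = 4.6252%.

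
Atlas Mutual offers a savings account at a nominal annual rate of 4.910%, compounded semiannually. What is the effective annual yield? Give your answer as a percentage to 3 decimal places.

4.970%

EAR = (1 + 0.04910/2)^2 − 1.
= (1 + 0.024550)^2 − 1 = 1.049703 − 1 = 4.970%.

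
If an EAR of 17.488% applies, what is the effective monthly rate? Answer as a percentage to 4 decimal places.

1.3521%

The per-month rate i satisfies (1 + i)^12 = 1 + 0.17488.
i = 1.17488^(1/12) − 1 = 0.0135211 = 1.3521%.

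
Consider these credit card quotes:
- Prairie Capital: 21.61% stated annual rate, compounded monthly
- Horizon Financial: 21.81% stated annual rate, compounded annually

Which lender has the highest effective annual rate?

Prairie Capital: (1 + 0.2161/12)^12 − 1 = 23.884%
Horizon Financial: compounded annually, EAR = 21.810%
The highest effective annual rate is Prairie Capital at 23.884%.

Prairie Capital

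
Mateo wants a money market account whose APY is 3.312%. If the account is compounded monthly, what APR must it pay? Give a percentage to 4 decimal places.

3.2628%

(1 + r/12)^12 − 1 = 0.03312, so 1 + r/12 = 1.03312^(1/12).
r/12 = 0.002719, so r = 0.032628 = 3.2628%.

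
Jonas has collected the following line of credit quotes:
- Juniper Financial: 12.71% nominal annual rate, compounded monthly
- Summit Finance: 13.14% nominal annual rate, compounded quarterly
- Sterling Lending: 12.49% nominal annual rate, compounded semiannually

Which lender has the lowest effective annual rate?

Sterling Lending

Juniper Financial: (1 + 0.1271/12)^12 − 1 = 13.477%
Summit Finance: (1 + 0.1314/4)^4 − 1 = 13.802%
Sterling Lending: (1 + 0.1249/2)^2 − 1 = 12.880%
The lowest effective annual rate is Sterling Lending at 12.880%.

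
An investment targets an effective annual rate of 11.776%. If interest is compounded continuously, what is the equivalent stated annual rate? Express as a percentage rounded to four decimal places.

Continuous: nominal r satisfies e^r − 1 = 0.11776.
r = ln(1 + 0.11776) = ln(1.11776) = 0.111327 = 11.1327%.

11.1327%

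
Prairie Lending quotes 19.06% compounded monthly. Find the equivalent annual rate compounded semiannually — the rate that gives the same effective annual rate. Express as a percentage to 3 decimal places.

19.833%

EAR = (1 + 0.1906/12)^12 − 1 = 0.208164.
Solve (1 + r/2)^2 = 1.208164: r/2 = 1.208164^(1/2) − 1 = 0.099165, so r = 0.198331 = 19.833%.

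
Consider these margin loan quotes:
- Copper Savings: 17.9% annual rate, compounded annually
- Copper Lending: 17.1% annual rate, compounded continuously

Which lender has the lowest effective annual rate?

Copper Savings: compounded annually, EAR = 17.900%
Copper Lending: e^0.171 − 1 = 18.649%
The lowest effective annual rate is Copper Savings at 17.900%.

Copper Savings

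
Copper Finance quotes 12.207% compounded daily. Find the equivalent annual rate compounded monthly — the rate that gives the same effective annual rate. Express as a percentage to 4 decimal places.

12.2672%

EAR = (1 + 0.12207/365)^365 − 1 = 0.129810.
Solve (1 + r/12)^12 = 1.129810: r/12 = 1.129810^(1/12) − 1 = 0.010223, so r = 0.122672 = 12.2672%.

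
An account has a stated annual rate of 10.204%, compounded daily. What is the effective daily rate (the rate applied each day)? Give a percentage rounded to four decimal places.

With a nominal annual rate compounded daily, the periodic rate is the nominal rate divided by 365.
i = 0.10204 / 365 = 0.0002796 = 0.0280%.

0.0280%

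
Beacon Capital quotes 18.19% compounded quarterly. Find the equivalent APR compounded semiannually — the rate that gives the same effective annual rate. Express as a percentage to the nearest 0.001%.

18.604%

EAR = (1 + 0.1819/4)^4 − 1 = 0.194688.
Solve (1 + r/2)^2 = 1.194688: r/2 = 1.194688^(1/2) − 1 = 0.093018, so r = 0.186036 = 18.604%.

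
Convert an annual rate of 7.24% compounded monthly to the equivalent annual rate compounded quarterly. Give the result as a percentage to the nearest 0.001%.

7.284%

EAR = (1 + 0.0724/12)^12 − 1 = 0.074851.
Solve (1 + r/4)^4 = 1.074851: r/4 = 1.074851^(1/4) − 1 = 0.018209, so r = 0.072838 = 7.284%.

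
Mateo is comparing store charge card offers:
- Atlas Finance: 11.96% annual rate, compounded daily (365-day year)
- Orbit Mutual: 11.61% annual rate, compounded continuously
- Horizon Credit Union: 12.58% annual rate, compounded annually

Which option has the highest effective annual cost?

Atlas Finance: (1 + 0.1196/365)^365 − 1 = 12.702%
Orbit Mutual: e^0.1161 − 1 = 12.311%
Horizon Credit Union: compounded annually, EAR = 12.580%
The highest effective annual rate is Atlas Finance at 12.702%.

Atlas Finance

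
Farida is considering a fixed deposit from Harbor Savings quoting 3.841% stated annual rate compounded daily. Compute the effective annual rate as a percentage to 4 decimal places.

3.9155%

EAR = (1 + 0.03841/365)^365 − 1.
= 1.039155 − 1 = 3.9155%.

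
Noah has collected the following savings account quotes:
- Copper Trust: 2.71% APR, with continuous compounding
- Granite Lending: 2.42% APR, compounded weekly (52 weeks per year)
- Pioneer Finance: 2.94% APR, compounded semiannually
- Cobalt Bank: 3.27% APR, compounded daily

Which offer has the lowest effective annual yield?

Granite Lending

Copper Trust: e^0.0271 − 1 = 2.747%
Granite Lending: (1 + 0.0242/52)^52 − 1 = 2.449%
Pioneer Finance: (1 + 0.0294/2)^2 − 1 = 2.962%
Cobalt Bank: (1 + 0.0327/365)^365 − 1 = 3.324%
The lowest effective annual rate is Granite Lending at 2.449%.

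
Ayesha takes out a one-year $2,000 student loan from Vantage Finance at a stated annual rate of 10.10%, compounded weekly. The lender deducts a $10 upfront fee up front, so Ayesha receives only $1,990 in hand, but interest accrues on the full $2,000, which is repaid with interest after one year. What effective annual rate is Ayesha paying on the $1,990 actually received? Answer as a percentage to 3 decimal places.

11.173%

Amount owed after one year: 2,000 × (1 + 0.1010/52)^52 = 2,000 × 1.106168 = $2,212.34.
Effective rate on net proceeds: 2,212.34 / 1,990 − 1 = 0.111727 = 11.173%.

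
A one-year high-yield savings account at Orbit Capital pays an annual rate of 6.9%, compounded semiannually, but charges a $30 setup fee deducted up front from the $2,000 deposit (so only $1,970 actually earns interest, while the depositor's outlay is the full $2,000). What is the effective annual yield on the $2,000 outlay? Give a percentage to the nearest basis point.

Value after one year: 1,970 × (1 + 0.069/2)^2 = 1,970 × 1.070190 = $2,108.27.
Effective yield on the $2,000 outlay: 2,108.27 / 2,000 − 1 = 0.054137 = 5.41%.

5.41%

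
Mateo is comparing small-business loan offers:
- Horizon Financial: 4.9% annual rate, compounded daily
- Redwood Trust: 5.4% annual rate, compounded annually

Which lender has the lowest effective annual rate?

Horizon Financial: (1 + 0.049/365)^365 − 1 = 5.022%
Redwood Trust: compounded annually, EAR = 5.400%
The lowest effective annual rate is Horizon Financial at 5.022%.

Horizon Financial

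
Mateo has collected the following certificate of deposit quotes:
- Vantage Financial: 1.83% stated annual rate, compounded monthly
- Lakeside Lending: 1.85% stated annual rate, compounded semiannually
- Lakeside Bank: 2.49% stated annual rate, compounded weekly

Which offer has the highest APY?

Vantage Financial: (1 + 0.0183/12)^12 − 1 = 1.845%
Lakeside Lending: (1 + 0.0185/2)^2 − 1 = 1.859%
Lakeside Bank: (1 + 0.0249/52)^52 − 1 = 2.521%
The highest effective annual rate is Lakeside Bank at 2.521%.

Lakeside Bank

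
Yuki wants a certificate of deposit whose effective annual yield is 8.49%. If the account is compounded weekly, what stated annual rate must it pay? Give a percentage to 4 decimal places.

(1 + r/52)^52 − 1 = 0.0849, so 1 + r/52 = 1.0849^(1/52).
r/52 = 0.001568, so r = 0.081552 = 8.1552%.

8.1552%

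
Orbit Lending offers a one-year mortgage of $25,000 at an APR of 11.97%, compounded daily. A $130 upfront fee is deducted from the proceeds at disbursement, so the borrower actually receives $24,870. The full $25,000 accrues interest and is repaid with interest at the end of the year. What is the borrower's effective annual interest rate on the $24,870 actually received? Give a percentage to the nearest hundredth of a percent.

Amount owed after one year: 25,000 × (1 + 0.1197/365)^365 = 25,000 × 1.127137 = $28,178.41.
Effective rate on net proceeds: 28,178.41 / 24,870 − 1 = 0.133028 = 13.30%.

13.30%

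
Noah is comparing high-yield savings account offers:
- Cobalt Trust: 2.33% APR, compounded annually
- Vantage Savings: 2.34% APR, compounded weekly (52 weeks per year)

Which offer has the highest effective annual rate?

Vantage Savings

Cobalt Trust: compounded annually, EAR = 2.330%
Vantage Savings: (1 + 0.0234/52)^52 − 1 = 2.367%
The highest effective annual rate is Vantage Savings at 2.367%.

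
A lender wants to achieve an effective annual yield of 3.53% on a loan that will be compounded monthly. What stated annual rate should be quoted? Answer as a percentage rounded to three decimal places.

(1 + r/12)^12 − 1 = 0.0353, so 1 + r/12 = 1.0353^(1/12).
r/12 = 0.002895, so r = 0.034741 = 3.474%.

3.474%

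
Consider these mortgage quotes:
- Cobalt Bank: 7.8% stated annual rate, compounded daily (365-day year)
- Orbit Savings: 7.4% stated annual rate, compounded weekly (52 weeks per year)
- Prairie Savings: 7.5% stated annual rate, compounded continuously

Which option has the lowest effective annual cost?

Orbit Savings

Cobalt Bank: (1 + 0.078/365)^365 − 1 = 8.111%
Orbit Savings: (1 + 0.074/52)^52 − 1 = 7.675%
Prairie Savings: e^0.075 − 1 = 7.788%
The lowest effective annual rate is Orbit Savings at 7.675%.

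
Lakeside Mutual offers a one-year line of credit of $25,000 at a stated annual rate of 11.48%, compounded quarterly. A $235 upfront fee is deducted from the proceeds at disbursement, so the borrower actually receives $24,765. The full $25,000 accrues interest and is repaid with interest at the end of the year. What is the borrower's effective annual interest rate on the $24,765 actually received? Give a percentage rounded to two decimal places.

Amount owed after one year: 25,000 × (1 + 0.1148/4)^4 = 25,000 × 1.119837 = $27,995.93.
Effective rate on net proceeds: 27,995.93 / 24,765 − 1 = 0.130464 = 13.05%.

13.05%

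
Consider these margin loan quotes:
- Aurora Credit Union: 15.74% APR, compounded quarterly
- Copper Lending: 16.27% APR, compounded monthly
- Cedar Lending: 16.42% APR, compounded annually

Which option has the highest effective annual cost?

Aurora Credit Union: (1 + 0.1574/4)^4 − 1 = 16.694%
Copper Lending: (1 + 0.1627/12)^12 − 1 = 17.540%
Cedar Lending: compounded annually, EAR = 16.420%
The highest effective annual rate is Copper Lending at 17.540%.

Copper Lending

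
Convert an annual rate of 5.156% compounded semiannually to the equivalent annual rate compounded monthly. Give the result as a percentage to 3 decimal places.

EAR = (1 + 0.05156/2)^2 − 1 = 0.052225.
Solve (1 + r/12)^12 = 1.052225: r/12 = 1.052225^(1/12) − 1 = 0.004251, so r = 0.051015 = 5.101%.

5.101%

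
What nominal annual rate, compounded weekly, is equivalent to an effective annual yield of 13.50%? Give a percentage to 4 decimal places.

(1 + r/52)^52 − 1 = 0.1350, so 1 + r/52 = 1.1350^(1/52).
r/52 = 0.002438, so r = 0.126787 = 12.6787%.

12.6787%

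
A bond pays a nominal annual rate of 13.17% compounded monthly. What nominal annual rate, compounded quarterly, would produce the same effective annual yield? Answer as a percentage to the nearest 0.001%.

EAR = (1 + 0.1317/12)^12 − 1 = 0.139948.
Solve (1 + r/4)^4 = 1.139948: r/4 = 1.139948^(1/4) − 1 = 0.033288, so r = 0.133151 = 13.315%.

13.315%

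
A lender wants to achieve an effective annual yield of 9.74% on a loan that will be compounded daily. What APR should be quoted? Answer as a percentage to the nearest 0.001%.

(1 + r/365)^365 − 1 = 0.0974, so 1 + r/365 = 1.0974^(1/365).
r/365 = 0.000255, so r = 0.092956 = 9.296%.

9.296%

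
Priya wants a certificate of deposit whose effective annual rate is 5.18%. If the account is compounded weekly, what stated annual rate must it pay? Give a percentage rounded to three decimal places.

(1 + r/52)^52 − 1 = 0.0518, so 1 + r/52 = 1.0518^(1/52).
r/52 = 0.000972, so r = 0.050528 = 5.053%.

5.053%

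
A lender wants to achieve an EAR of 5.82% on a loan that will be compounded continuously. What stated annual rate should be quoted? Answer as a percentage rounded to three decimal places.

5.657%

Continuous: nominal r satisfies e^r − 1 = 0.0582.
r = ln(1 + 0.0582) = ln(1.0582) = 0.056569 = 5.657%.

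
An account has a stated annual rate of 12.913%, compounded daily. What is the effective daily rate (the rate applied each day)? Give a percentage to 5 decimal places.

With a nominal annual rate compounded daily, the periodic rate is the nominal rate divided by 365.
i = 0.12913 / 365 = 0.0003538 = 0.03538%.

0.03538%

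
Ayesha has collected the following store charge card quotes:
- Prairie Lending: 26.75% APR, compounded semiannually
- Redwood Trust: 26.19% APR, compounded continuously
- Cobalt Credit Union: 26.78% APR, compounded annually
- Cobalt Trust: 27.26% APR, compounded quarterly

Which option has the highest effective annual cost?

Prairie Lending: (1 + 0.2675/2)^2 − 1 = 28.539%
Redwood Trust: e^0.2619 − 1 = 29.940%
Cobalt Credit Union: compounded annually, EAR = 26.780%
Cobalt Trust: (1 + 0.2726/4)^4 − 1 = 30.175%
The highest effective annual rate is Cobalt Trust at 30.175%.

Cobalt Trust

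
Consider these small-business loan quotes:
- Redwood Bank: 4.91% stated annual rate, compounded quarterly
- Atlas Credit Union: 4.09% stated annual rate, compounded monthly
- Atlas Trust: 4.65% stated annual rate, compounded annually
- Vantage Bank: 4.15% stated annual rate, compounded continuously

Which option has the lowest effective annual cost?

Redwood Bank: (1 + 0.0491/4)^4 − 1 = 5.001%
Atlas Credit Union: (1 + 0.0409/12)^12 − 1 = 4.168%
Atlas Trust: compounded annually, EAR = 4.650%
Vantage Bank: e^0.0415 − 1 = 4.237%
The lowest effective annual rate is Atlas Credit Union at 4.168%.

Atlas Credit Union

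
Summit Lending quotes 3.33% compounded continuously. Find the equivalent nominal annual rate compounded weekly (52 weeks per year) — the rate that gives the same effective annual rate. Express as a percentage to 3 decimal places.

3.331%

EAR under continuous compounding: e^0.0333 − 1 = 0.033861.
Solve (1 + r/52)^52 = 1.033861: r/52 = 1.033861^(1/52) − 1 = 0.000641, so r = 0.033311 = 3.331%.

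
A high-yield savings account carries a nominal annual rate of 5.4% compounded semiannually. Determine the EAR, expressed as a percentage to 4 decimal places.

EAR = (1 + 0.054/2)^2 − 1.
= 1.054729 − 1 = 5.4729%.

5.4729%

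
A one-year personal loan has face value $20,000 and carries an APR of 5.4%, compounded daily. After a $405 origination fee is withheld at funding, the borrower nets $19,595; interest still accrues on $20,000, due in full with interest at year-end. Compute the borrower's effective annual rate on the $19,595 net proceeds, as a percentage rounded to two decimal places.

7.73%

Amount owed after one year: 20,000 × (1 + 0.054/365)^365 = 20,000 × 1.055480 = $21,109.61.
Effective rate on net proceeds: 21,109.61 / 19,595 − 1 = 0.077296 = 7.73%.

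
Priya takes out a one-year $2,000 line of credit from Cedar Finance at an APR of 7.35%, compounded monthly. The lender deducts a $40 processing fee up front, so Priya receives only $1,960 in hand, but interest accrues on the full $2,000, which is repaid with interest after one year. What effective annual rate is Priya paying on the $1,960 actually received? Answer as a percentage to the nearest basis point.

Amount owed after one year: 2,000 × (1 + 0.0735/12)^12 = 2,000 × 1.076027 = $2,152.05.
Effective rate on net proceeds: 2,152.05 / 1,960 − 1 = 0.097987 = 9.80%.

9.80%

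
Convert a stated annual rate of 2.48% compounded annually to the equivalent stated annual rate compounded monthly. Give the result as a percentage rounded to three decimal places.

Compounded annually, EAR = nominal = 0.024800.
Solve (1 + r/12)^12 = 1.024800: r/12 = 1.024800^(1/12) − 1 = 0.002044, so r = 0.024522 = 2.452%.

2.452%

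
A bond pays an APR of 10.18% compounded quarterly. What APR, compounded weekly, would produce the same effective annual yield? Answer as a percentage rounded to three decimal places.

10.062%

EAR = (1 + 0.1018/4)^4 − 1 = 0.105753.
Solve (1 + r/52)^52 = 1.105753: r/52 = 1.105753^(1/52) − 1 = 0.001935, so r = 0.100623 = 10.062%.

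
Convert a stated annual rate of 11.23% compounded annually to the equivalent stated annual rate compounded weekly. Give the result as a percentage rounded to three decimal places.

10.654%

Compounded annually, EAR = nominal = 0.112300.
Solve (1 + r/52)^52 = 1.112300: r/52 = 1.112300^(1/52) − 1 = 0.002049, so r = 0.106539 = 10.654%.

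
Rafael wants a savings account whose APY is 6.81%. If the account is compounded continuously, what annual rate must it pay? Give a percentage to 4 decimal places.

Continuous: nominal r satisfies e^r − 1 = 0.0681.
r = ln(1 + 0.0681) = ln(1.0681) = 0.065881 = 6.5881%.

6.5881%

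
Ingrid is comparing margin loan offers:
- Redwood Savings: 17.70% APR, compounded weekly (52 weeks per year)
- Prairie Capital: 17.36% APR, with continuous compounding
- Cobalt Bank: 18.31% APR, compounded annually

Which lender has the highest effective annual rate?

Redwood Savings: (1 + 0.1770/52)^52 − 1 = 19.327%
Prairie Capital: e^0.1736 − 1 = 18.958%
Cobalt Bank: compounded annually, EAR = 18.310%
The highest effective annual rate is Redwood Savings at 19.327%.

Redwood Savings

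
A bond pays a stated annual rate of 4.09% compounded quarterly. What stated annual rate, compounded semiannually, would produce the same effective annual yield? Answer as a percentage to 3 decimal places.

EAR = (1 + 0.0409/4)^4 − 1 = 0.041532.
Solve (1 + r/2)^2 = 1.041532: r/2 = 1.041532^(1/2) − 1 = 0.020555, so r = 0.041109 = 4.111%.

4.111%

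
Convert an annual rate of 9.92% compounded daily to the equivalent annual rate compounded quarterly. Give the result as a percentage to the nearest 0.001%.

10.043%

EAR = (1 + 0.0992/365)^365 − 1 = 0.104272.
Solve (1 + r/4)^4 = 1.104272: r/4 = 1.104272^(1/4) − 1 = 0.025107, so r = 0.100426 = 10.043%.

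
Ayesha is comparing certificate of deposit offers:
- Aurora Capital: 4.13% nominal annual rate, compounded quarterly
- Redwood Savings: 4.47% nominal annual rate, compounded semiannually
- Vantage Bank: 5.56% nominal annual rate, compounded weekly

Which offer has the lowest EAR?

Aurora Capital

Aurora Capital: (1 + 0.0413/4)^4 − 1 = 4.194%
Redwood Savings: (1 + 0.0447/2)^2 − 1 = 4.520%
Vantage Bank: (1 + 0.0556/52)^52 − 1 = 5.714%
The lowest effective annual rate is Aurora Capital at 4.194%.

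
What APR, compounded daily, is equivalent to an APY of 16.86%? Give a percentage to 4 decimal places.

(1 + r/365)^365 − 1 = 0.1686, so 1 + r/365 = 1.1686^(1/365).
r/365 = 0.000427, so r = 0.155840 = 15.5840%.

15.5840%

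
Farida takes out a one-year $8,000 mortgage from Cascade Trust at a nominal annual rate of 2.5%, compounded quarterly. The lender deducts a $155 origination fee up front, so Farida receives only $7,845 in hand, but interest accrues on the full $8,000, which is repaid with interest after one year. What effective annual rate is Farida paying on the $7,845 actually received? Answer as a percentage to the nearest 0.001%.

4.549%

Amount owed after one year: 8,000 × (1 + 0.025/4)^4 = 8,000 × 1.025235 = $8,201.88.
Effective rate on net proceeds: 8,201.88 / 7,845 − 1 = 0.045492 = 4.549%.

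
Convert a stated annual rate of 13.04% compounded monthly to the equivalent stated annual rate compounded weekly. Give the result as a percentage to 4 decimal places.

12.9858%

EAR = (1 + 0.1304/12)^12 − 1 = 0.138483.
Solve (1 + r/52)^52 = 1.138483: r/52 = 1.138483^(1/52) − 1 = 0.002497, so r = 0.129858 = 12.9858%.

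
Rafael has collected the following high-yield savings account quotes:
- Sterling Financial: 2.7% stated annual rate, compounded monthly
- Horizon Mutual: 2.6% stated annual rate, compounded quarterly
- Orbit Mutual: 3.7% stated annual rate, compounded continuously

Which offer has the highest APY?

Sterling Financial: (1 + 0.027/12)^12 − 1 = 2.734%
Horizon Mutual: (1 + 0.026/4)^4 − 1 = 2.625%
Orbit Mutual: e^0.037 − 1 = 3.769%
The highest effective annual rate is Orbit Mutual at 3.769%.

Orbit Mutual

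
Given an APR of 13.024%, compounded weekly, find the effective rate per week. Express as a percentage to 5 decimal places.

With a nominal annual rate compounded weekly, the periodic rate is the nominal rate divided by 52.
i = 0.13024 / 52 = 0.0025046 = 0.25046%.

0.25046%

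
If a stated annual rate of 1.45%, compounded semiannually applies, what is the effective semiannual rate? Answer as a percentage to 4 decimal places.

With a nominal annual rate compounded semiannually, the periodic rate is the nominal rate divided by 2.
i = 0.0145 / 2 = 0.0072500 = 0.7250%.

0.7250%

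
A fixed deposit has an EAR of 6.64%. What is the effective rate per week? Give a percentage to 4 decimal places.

The per-week rate i satisfies (1 + i)^52 = 1 + 0.0664.
i = 1.0664^(1/52) − 1 = 0.0012371 = 0.1237%.

0.1237%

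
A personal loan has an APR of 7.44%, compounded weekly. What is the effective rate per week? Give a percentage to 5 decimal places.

With a nominal annual rate compounded weekly, the periodic rate is the nominal rate divided by 52.
i = 0.0744 / 52 = 0.0014308 = 0.14308%.

0.14308%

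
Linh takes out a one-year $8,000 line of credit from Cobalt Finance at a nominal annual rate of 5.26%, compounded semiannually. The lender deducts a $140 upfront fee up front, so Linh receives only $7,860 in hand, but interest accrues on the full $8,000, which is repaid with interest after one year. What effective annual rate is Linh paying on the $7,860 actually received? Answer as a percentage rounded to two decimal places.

Amount owed after one year: 8,000 × (1 + 0.0526/2)^2 = 8,000 × 1.053292 = $8,426.33.
Effective rate on net proceeds: 8,426.33 / 7,860 − 1 = 0.072053 = 7.21%.

7.21%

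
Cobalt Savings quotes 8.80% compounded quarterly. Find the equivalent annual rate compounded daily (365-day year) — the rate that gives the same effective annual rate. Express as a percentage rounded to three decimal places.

EAR = (1 + 0.0880/4)^4 − 1 = 0.090947.
Solve (1 + r/365)^365 = 1.090947: r/365 = 1.090947^(1/365) − 1 = 0.000239, so r = 0.087056 = 8.706%.

8.706%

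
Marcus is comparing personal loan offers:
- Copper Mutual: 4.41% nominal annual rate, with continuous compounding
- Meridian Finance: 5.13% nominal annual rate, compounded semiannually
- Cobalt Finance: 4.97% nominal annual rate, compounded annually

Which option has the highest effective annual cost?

Meridian Finance

Copper Mutual: e^0.0441 − 1 = 4.509%
Meridian Finance: (1 + 0.0513/2)^2 − 1 = 5.196%
Cobalt Finance: compounded annually, EAR = 4.970%
The highest effective annual rate is Meridian Finance at 5.196%.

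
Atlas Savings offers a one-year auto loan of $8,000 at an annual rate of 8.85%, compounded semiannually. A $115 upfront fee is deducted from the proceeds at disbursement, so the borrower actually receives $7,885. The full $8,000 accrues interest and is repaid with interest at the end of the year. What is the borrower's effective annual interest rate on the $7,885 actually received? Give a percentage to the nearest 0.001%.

10.636%

Amount owed after one year: 8,000 × (1 + 0.0885/2)^2 = 8,000 × 1.090458 = $8,723.66.
Effective rate on net proceeds: 8,723.66 / 7,885 − 1 = 0.106362 = 10.636%.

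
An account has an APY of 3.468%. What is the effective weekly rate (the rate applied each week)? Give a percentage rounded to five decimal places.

The per-week rate i satisfies (1 + i)^52 = 1 + 0.03468.
i = 1.03468^(1/52) − 1 = 0.0006558 = 0.06558%.

0.06558%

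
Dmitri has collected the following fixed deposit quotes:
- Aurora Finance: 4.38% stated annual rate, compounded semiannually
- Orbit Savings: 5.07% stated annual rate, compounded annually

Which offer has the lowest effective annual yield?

Aurora Finance: (1 + 0.0438/2)^2 − 1 = 4.428%
Orbit Savings: compounded annually, EAR = 5.070%
The lowest effective annual rate is Aurora Finance at 4.428%.

Aurora Finance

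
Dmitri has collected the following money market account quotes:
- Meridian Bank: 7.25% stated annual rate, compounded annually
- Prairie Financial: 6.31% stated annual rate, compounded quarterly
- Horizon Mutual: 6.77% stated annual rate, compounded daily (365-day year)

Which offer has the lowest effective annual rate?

Meridian Bank: compounded annually, EAR = 7.250%
Prairie Financial: (1 + 0.0631/4)^4 − 1 = 6.461%
Horizon Mutual: (1 + 0.0677/365)^365 − 1 = 7.004%
The lowest effective annual rate is Prairie Financial at 6.461%.

Prairie Financial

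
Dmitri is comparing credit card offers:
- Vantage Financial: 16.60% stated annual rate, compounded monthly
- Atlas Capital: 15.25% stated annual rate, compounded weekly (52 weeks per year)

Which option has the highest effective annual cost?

Vantage Financial

Vantage Financial: (1 + 0.1660/12)^12 − 1 = 17.923%
Atlas Capital: (1 + 0.1525/52)^52 − 1 = 16.448%
The highest effective annual rate is Vantage Financial at 17.923%.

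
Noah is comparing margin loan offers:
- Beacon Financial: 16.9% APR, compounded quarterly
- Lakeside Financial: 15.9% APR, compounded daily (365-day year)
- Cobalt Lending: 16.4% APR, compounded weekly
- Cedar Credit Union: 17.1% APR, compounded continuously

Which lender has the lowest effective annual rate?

Lakeside Financial

Beacon Financial: (1 + 0.169/4)^4 − 1 = 18.002%
Lakeside Financial: (1 + 0.159/365)^365 − 1 = 17.230%
Cobalt Lending: (1 + 0.164/52)^52 − 1 = 17.791%
Cedar Credit Union: e^0.171 − 1 = 18.649%
The lowest effective annual rate is Lakeside Financial at 17.230%.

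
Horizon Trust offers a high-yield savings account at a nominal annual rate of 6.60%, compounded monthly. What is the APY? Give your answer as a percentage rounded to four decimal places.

6.8034%

EAR = (1 + 0.0660/12)^12 − 1.
= (1 + 0.005500)^12 − 1 = 1.068034 − 1 = 6.8034%.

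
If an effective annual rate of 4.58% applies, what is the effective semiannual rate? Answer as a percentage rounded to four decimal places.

The per-half-year rate i satisfies (1 + i)^2 = 1 + 0.0458.
i = 1.0458^(1/2) − 1 = 0.0226436 = 2.2644%.

2.2644%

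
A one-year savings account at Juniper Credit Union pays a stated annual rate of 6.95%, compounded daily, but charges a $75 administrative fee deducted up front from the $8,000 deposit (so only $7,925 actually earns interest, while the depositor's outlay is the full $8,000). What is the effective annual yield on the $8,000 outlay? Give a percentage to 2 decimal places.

6.19%

Value after one year: 7,925 × (1 + 0.0695/365)^365 = 7,925 × 1.071965 = $8,495.32.
Effective yield on the $8,000 outlay: 8,495.32 / 8,000 − 1 = 0.061915 = 6.19%.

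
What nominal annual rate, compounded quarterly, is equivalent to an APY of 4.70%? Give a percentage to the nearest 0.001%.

4.619%

(1 + r/4)^4 − 1 = 0.0470, so 1 + r/4 = 1.0470^(1/4).
r/4 = 0.011548, so r = 0.046194 = 4.619%.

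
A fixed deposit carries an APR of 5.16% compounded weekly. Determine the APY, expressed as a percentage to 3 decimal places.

EAR = (1 + 0.0516/52)^52 − 1.
= (1 + 0.000992)^52 − 1 = 1.052928 − 1 = 5.293%.

5.293%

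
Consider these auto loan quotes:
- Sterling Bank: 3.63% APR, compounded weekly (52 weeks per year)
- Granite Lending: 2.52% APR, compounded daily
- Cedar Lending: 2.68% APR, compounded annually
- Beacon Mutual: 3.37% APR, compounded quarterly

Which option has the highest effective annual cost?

Sterling Bank

Sterling Bank: (1 + 0.0363/52)^52 − 1 = 3.695%
Granite Lending: (1 + 0.0252/365)^365 − 1 = 2.552%
Cedar Lending: compounded annually, EAR = 2.680%
Beacon Mutual: (1 + 0.0337/4)^4 − 1 = 3.413%
The highest effective annual rate is Sterling Bank at 3.695%.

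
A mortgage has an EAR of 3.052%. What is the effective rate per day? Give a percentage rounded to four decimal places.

0.0082%

The per-day rate i satisfies (1 + i)^365 = 1 + 0.03052.
i = 1.03052^(1/365) − 1 = 0.0000824 = 0.0082%.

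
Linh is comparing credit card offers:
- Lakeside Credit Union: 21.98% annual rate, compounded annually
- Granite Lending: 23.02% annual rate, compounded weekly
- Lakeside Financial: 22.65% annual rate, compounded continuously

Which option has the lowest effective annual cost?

Lakeside Credit Union: compounded annually, EAR = 21.980%
Granite Lending: (1 + 0.2302/52)^52 − 1 = 25.821%
Lakeside Financial: e^0.2265 − 1 = 25.420%
The lowest effective annual rate is Lakeside Credit Union at 21.980%.

Lakeside Credit Union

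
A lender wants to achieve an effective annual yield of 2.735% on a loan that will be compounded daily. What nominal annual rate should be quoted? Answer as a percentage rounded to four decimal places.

(1 + r/365)^365 − 1 = 0.02735, so 1 + r/365 = 1.02735^(1/365).
r/365 = 0.000074, so r = 0.026984 = 2.6984%.

2.6984%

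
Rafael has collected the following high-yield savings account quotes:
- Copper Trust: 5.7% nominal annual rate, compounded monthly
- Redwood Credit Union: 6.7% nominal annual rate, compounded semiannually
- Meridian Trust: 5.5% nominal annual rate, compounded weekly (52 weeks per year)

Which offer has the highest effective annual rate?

Redwood Credit Union

Copper Trust: (1 + 0.057/12)^12 − 1 = 5.851%
Redwood Credit Union: (1 + 0.067/2)^2 − 1 = 6.812%
Meridian Trust: (1 + 0.055/52)^52 − 1 = 5.651%
The highest effective annual rate is Redwood Credit Union at 6.812%.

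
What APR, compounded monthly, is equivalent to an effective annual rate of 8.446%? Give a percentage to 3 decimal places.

(1 + r/12)^12 − 1 = 0.08446, so 1 + r/12 = 1.08446^(1/12).
r/12 = 0.006780, so r = 0.081357 = 8.136%.

8.136%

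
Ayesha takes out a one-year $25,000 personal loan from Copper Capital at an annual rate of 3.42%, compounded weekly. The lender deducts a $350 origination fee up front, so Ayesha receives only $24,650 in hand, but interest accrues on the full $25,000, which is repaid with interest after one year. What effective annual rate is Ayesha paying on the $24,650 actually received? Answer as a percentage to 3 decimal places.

4.947%

Amount owed after one year: 25,000 × (1 + 0.0342/52)^52 = 25,000 × 1.034780 = $25,869.50.
Effective rate on net proceeds: 25,869.50 / 24,650 − 1 = 0.049473 = 4.947%.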